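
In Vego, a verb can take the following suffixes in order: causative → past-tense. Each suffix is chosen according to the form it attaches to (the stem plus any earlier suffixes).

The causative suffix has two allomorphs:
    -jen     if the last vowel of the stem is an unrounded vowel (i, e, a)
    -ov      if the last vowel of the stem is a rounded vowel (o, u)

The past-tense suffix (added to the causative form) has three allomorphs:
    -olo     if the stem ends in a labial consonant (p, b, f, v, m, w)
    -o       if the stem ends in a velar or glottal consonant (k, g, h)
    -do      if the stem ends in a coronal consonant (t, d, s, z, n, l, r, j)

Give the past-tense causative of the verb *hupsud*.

hupsudovolo

The last vowel of *hupsud* is /u/, which is a rounded vowel, so the causative suffix is -ov, giving *hupsudov*.
The causative form *hupsudov* — final consonant /v/ (labial) → -olo → *hupsudovolo*.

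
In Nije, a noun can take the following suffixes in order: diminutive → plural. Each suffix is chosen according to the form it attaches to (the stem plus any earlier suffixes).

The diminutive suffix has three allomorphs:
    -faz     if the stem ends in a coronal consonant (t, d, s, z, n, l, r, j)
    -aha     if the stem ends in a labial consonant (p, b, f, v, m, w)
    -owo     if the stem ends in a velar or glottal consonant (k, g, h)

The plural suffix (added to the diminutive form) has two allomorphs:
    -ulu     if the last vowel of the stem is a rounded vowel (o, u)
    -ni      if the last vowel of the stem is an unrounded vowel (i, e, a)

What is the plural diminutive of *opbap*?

opbapahani

Since the final consonant of *opbap* is /p/ (labial), it takes -aha, giving *opbapaha*.
The diminutive form *opbapaha* — last vowel /a/ (an unrounded vowel) → -ni → *opbapahani*.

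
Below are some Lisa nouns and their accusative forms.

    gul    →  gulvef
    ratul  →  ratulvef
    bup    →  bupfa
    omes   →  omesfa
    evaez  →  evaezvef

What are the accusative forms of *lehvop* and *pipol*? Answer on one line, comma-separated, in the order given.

Looking at the final consonant of each stem: -fa when the stem ends in a voiceless consonant (*bup*, *omes*); -vef when the stem ends in a voiced consonant (*gul*, *ratul*, *evaez*).
*lehvop*: final consonant = /p/, voiceless → -fa → *lehvopfa*.
Since the final consonant of *pipol* is /l/ (voiced), it takes -vef, giving *pipolvef*.

lehvopfa, pipolvef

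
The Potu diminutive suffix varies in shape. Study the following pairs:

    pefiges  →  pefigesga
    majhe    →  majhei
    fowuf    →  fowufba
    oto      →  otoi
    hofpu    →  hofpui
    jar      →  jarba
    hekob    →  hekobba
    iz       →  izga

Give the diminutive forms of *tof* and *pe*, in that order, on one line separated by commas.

The pattern is sibilance of the final sound: -ga when the stem ends in a sibilant (*pefiges*, *iz*); -ba when the stem ends in a non-sibilant consonant (*fowuf*, *jar*, *hekob*); -i when the stem ends in a vowel (*majhe*, *oto*, *hofpu*).
Since the final sound of *tof* is /f/ (a non-sibilant consonant), it takes -ba, giving *tofba*.
Since the final sound of *pe* is /e/ (a vowel), it takes -i, giving *pei*.

tofba, pei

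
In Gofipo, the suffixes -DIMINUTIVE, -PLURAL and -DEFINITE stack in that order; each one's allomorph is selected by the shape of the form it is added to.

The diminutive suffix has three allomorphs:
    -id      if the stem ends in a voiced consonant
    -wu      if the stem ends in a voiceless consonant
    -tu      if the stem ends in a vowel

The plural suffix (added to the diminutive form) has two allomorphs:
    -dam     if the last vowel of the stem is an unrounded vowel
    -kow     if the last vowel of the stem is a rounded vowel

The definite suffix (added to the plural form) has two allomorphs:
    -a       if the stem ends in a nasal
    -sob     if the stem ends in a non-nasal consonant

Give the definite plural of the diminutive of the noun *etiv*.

*etiv*: final sound = /v/, a voiced consonant → -id → *etivid*.
The diminutive form *etivid* — last vowel /i/ (an unrounded vowel) → -dam → *etividdam*.
The plural form *etividdam*: final consonant = /m/, a nasal → -a → *etividdama*.

etividdama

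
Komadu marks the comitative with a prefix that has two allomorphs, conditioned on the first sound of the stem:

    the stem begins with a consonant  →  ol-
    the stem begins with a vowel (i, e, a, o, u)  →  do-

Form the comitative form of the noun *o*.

doo

The first sound of *o* is /o/, which is a vowel, so the prefix is do-, giving *doo*.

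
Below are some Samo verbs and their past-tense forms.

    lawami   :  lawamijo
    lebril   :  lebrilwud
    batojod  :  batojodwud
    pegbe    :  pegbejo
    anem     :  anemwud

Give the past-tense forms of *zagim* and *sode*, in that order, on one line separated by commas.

zagimwud, sodejo

The suffix is conditioned by the final sound: -wud when the stem ends in a consonant (*lebril*, *batojod*, *anem*); -jo when the stem ends in a vowel (*lawami*, *pegbe*).
*zagim* — final sound /m/ (a consonant) → -wud → *zagimwud*.
*sode*: final sound = /e/, a vowel → -jo → *sodejo*.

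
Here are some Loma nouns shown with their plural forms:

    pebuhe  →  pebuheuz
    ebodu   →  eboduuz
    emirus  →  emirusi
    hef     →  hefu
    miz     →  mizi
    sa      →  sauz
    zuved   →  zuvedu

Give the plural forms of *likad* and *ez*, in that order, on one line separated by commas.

likadu, ezi

The pattern is sibilance of the final sound: -i when the stem ends in a sibilant (*emirus*, *miz*); -u when the stem ends in a non-sibilant consonant (*hef*, *zuved*); -uz when the stem ends in a vowel (*pebuhe*, *ebodu*, *sa*).
*likad*: final sound = /d/, a non-sibilant consonant → -u → *likadu*.
*ez*: final sound = /z/, a sibilant → -i → *ezi*.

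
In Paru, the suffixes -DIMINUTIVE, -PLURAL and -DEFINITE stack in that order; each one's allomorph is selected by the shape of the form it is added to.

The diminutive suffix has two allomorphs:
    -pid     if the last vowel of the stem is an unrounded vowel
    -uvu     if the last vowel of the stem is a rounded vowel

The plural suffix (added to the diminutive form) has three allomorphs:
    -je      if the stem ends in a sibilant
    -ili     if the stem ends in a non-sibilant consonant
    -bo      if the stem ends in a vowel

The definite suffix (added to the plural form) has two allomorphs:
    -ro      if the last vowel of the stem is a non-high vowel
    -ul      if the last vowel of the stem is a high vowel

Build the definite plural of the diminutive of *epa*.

epapidiliul

*epa* — last vowel /a/ (an unrounded vowel) → -pid → *epapid*.
Since the final sound of the diminutive form *epapid* is /d/ (a non-sibilant consonant), it takes -ili, giving *epapidili*.
The plural form *epapidili*: last vowel = /i/, a high vowel → -ul → *epapidiliul*.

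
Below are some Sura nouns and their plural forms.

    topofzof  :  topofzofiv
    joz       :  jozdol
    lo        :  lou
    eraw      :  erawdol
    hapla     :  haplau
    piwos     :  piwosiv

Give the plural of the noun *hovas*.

Looking at the final sound of each stem: -iv when the stem ends in a voiceless consonant (*topofzof*, *piwos*); -dol when the stem ends in a voiced consonant (*joz*, *eraw*); -u when the stem ends in a vowel (*lo*, *hapla*).
The final sound of *hovas* is /s/, which is a voiceless consonant, so the suffix is -iv, giving *hovasiv*.

hovasiv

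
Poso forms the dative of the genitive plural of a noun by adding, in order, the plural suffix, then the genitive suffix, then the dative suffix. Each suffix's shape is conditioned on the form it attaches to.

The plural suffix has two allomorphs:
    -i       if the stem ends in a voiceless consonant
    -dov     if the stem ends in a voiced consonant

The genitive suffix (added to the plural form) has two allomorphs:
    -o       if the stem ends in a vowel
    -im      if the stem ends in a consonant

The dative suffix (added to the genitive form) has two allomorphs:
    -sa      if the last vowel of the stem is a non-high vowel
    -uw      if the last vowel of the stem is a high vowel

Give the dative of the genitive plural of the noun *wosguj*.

*wosguj* — final consonant /j/ (voiced) → -dov → *wosgujdov*.
The final sound of the plural form *wosgujdov* is /v/, which is a consonant, so the genitive suffix is -im, giving *wosgujdovim*.
The genitive form *wosgujdovim*: last vowel = /i/, a high vowel → -uw → *wosgujdovimuw*.

wosgujdovimuw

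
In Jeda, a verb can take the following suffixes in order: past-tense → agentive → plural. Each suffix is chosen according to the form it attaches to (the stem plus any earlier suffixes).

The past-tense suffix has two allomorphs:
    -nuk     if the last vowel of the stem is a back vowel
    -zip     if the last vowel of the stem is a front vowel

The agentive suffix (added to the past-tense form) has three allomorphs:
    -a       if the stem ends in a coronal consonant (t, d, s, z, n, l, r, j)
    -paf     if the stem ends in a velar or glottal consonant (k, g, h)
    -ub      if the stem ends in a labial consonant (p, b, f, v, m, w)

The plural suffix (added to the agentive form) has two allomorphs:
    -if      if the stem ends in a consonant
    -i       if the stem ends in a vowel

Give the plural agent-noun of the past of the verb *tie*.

*tie* — last vowel /e/ (a front vowel) → -zip → *tiezip*.
The past-tense form *tiezip* — final consonant /p/ (labial) → -ub → *tiezipub*.
The agentive form *tiezipub* — final sound /b/ (a consonant) → -if → *tiezipubif*.

tiezipubif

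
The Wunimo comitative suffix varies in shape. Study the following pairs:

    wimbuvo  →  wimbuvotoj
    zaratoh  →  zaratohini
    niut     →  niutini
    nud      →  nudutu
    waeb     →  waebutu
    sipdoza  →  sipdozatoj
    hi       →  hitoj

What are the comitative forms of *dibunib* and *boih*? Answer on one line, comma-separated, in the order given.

dibunibutu, boihini

The alternation tracks the final sound of the stem — -ini when the stem ends in a voiceless consonant (*zaratoh*, *niut*); -utu when the stem ends in a voiced consonant (*nud*, *waeb*); -toj when the stem ends in a vowel (*wimbuvo*, *sipdoza*, *hi*).
Since the final sound of *dibunib* is /b/ (a voiced consonant), it takes -utu, giving *dibunibutu*.
*boih*: final sound = /h/, a voiceless consonant → -ini → *boihini*.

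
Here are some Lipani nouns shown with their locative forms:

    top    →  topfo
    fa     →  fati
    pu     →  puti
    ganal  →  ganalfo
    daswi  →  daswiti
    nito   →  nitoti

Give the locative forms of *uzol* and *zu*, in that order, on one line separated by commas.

uzolfo, zuti

The suffix is conditioned by the final sound: -fo when the stem ends in a consonant (*top*, *ganal*); -ti when the stem ends in a vowel (*fa*, *pu*, *daswi*, *nito*).
*uzol* — final sound /l/ (a consonant) → -fo → *uzolfo*.
*zu*: final sound = /u/, a vowel → -ti → *zuti*.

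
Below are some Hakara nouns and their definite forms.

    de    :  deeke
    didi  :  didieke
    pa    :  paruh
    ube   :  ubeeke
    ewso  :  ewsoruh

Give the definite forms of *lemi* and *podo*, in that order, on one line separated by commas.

The alternation tracks the last vowel of the stem — -eke when the last vowel of the stem is a front vowel (*de*, *didi*, *ube*); -ruh when the last vowel of the stem is a back vowel (*pa*, *ewso*).
*lemi* — last vowel /i/ (a front vowel) → -eke → *lemieke*.
*podo* — last vowel /o/ (a back vowel) → -ruh → *podoruh*.

lemieke, podoruh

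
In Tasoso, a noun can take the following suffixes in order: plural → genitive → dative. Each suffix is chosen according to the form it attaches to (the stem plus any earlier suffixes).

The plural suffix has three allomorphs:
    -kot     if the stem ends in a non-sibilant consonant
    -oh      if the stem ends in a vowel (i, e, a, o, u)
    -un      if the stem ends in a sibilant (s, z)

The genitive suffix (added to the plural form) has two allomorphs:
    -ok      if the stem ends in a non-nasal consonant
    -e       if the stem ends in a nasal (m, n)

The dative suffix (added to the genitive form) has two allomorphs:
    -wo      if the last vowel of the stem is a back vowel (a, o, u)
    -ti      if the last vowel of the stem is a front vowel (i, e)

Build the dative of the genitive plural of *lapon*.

*lapon* — final sound /n/ (a non-sibilant consonant) → -kot → *laponkot*.
The plural form *laponkot*: final consonant = /t/, non-nasal → -ok → *laponkotok*.
The genitive form *laponkotok*: last vowel = /o/, a back vowel → -wo → *laponkotokwo*.

laponkotokwo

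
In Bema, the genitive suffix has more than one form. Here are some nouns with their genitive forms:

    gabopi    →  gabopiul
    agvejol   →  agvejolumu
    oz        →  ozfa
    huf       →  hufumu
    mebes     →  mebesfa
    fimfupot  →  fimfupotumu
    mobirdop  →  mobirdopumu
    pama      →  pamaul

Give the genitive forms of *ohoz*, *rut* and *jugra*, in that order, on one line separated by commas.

ohozfa, rutumu, jugraul

The alternation tracks the final sound of the stem — -fa when the stem ends in a sibilant (*oz*, *mebes*); -umu when the stem ends in a non-sibilant consonant (*agvejol*, *huf*, *fimfupot*, *mobirdop*); -ul when the stem ends in a vowel (*gabopi*, *pama*).
*ohoz* — final sound /z/ (a sibilant) → -fa → *ohozfa*.
Since the final sound of *rut* is /t/ (a non-sibilant consonant), it takes -umu, giving *rutumu*.
*jugra* — final sound /a/ (a vowel) → -ul → *jugraul*.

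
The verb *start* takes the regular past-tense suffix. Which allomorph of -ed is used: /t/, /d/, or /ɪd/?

/ɪd/

The stem *start* ends in /t/ or /d/.
The -ed suffix is realized as /ɪd/ after /t, d/; as /t/ after other voiceless consonants; and as /d/ after other voiced sounds.
So -ed on *start* is pronounced /ɪd/.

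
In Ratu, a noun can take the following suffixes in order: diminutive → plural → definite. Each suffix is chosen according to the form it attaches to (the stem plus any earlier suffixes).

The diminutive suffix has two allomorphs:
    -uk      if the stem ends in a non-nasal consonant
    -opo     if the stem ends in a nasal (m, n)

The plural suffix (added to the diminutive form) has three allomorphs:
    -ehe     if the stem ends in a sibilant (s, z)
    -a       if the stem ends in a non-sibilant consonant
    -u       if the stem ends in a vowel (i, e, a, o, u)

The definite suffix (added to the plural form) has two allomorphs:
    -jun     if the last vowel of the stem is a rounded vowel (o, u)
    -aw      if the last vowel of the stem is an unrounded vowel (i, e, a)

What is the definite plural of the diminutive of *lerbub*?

Since the final consonant of *lerbub* is /b/ (non-nasal), it takes -uk, giving *lerbubuk*.
The diminutive form *lerbubuk*: final sound = /k/, a non-sibilant consonant → -a → *lerbubuka*.
Since the last vowel of the plural form *lerbubuka* is /a/ (an unrounded vowel), it takes -aw, giving *lerbubukaaw*.

lerbubukaaw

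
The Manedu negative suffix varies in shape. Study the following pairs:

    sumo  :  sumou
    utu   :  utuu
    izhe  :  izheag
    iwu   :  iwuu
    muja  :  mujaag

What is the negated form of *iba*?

ibaag

Looking at the last vowel of each stem: -u when the last vowel of the stem is a rounded vowel (*sumo*, *utu*, *iwu*); -ag when the last vowel of the stem is an unrounded vowel (*izhe*, *muja*).
*iba* — last vowel /a/ (an unrounded vowel) → -ag → *ibaag*.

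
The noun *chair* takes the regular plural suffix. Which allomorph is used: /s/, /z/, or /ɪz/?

/z/

The stem *chair* ends in a voiced non-sibilant sound.
The plural suffix surfaces as /ɪz/ after sibilants, /s/ after other voiceless consonants, and /z/ after other voiced sounds.
So the plural -s on *chair* is pronounced /z/.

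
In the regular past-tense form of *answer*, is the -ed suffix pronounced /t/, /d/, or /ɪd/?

/d/

The stem *answer* ends in a voiced sound other than /d/.
The -ed suffix is realized as /ɪd/ after /t, d/; as /t/ after other voiceless consonants; and as /d/ after other voiced sounds.
So -ed on *answer* is pronounced /d/.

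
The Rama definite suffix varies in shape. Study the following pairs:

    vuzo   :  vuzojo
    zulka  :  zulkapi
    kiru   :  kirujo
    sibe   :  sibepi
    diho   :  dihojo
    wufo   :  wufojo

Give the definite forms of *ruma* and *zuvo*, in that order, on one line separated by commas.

The suffix is conditioned by the last vowel: -jo when the last vowel of the stem is a rounded vowel (*vuzo*, *kiru*, *diho*, *wufo*); -pi when the last vowel of the stem is an unrounded vowel (*zulka*, *sibe*).
Since the last vowel of *ruma* is /a/ (an unrounded vowel), it takes -pi, giving *rumapi*.
*zuvo* — last vowel /o/ (a rounded vowel) → -jo → *zuvojo*.

rumapi, zuvojo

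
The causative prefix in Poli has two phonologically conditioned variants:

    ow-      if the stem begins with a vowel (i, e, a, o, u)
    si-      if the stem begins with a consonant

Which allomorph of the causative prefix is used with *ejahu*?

ow-

*ejahu* — first sound /e/ (a vowel) → ow-.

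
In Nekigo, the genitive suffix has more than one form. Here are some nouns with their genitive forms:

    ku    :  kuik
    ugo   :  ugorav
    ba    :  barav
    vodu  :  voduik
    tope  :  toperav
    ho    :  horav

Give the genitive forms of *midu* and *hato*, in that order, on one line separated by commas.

The pattern is height harmony: -ik when the last vowel of the stem is a high vowel (*ku*, *vodu*); -rav when the last vowel of the stem is a non-high vowel (*ugo*, *ba*, *tope*, *ho*).
Since the last vowel of *midu* is /u/ (a high vowel), it takes -ik, giving *miduik*.
*hato* — last vowel /o/ (a non-high vowel) → -rav → *hatorav*.

miduik, hatorav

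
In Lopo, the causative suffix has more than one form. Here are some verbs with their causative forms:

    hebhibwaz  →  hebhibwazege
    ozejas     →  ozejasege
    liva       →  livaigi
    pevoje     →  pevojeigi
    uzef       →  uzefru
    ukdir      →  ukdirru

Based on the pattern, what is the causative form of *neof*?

neofru

The suffix is conditioned by the final sound: -ege when the stem ends in a sibilant (*hebhibwaz*, *ozejas*); -ru when the stem ends in a non-sibilant consonant (*uzef*, *ukdir*); -igi when the stem ends in a vowel (*liva*, *pevoje*).
The final sound of *neof* is /f/, which is a non-sibilant consonant, so the suffix is -ru, giving *neofru*.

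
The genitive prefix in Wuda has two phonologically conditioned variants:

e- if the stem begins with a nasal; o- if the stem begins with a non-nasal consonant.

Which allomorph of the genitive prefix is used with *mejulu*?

e-

*mejulu*: first consonant = /m/, a nasal → e-.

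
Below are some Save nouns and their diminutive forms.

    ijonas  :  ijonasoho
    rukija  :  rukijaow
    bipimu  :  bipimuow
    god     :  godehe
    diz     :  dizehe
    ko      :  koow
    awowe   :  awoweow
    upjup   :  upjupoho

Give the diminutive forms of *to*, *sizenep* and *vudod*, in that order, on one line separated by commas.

toow, sizenepoho, vudodehe

The pattern is voicing of the final sound: -oho when the stem ends in a voiceless consonant (*ijonas*, *upjup*); -ehe when the stem ends in a voiced consonant (*god*, *diz*); -ow when the stem ends in a vowel (*rukija*, *bipimu*, *ko*, *awowe*).
The final sound of *to* is /o/, which is a vowel, so the suffix is -ow, giving *toow*.
*sizenep* — final sound /p/ (a voiceless consonant) → -oho → *sizenepoho*.
*vudod*: final sound = /d/, a voiced consonant → -ehe → *vudodehe*.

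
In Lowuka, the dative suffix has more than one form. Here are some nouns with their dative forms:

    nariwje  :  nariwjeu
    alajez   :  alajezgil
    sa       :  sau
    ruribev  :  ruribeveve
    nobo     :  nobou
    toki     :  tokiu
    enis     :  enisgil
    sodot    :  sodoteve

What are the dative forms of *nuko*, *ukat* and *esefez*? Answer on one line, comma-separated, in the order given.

The pattern is sibilance of the final sound: -gil when the stem ends in a sibilant (*alajez*, *enis*); -eve when the stem ends in a non-sibilant consonant (*ruribev*, *sodot*); -u when the stem ends in a vowel (*nariwje*, *sa*, *nobo*, *toki*).
*nuko*: final sound = /o/, a vowel → -u → *nukou*.
The final sound of *ukat* is /t/, which is a non-sibilant consonant, so the suffix is -eve, giving *ukateve*.
The final sound of *esefez* is /z/, which is a sibilant, so the suffix is -gil, giving *esefezgil*.

nukou, ukateve, esefezgil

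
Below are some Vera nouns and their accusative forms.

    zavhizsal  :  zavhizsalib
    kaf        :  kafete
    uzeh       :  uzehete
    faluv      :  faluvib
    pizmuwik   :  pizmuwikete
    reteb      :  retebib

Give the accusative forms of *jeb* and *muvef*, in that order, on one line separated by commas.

Looking at the final consonant of each stem: -ete when the stem ends in a voiceless consonant (*kaf*, *uzeh*, *pizmuwik*); -ib when the stem ends in a voiced consonant (*zavhizsal*, *faluv*, *reteb*).
The final consonant of *jeb* is /b/, which is voiced, so the suffix is -ib, giving *jebib*.
The final consonant of *muvef* is /f/, which is voiceless, so the suffix is -ete, giving *muvefete*.

jebib, muvefete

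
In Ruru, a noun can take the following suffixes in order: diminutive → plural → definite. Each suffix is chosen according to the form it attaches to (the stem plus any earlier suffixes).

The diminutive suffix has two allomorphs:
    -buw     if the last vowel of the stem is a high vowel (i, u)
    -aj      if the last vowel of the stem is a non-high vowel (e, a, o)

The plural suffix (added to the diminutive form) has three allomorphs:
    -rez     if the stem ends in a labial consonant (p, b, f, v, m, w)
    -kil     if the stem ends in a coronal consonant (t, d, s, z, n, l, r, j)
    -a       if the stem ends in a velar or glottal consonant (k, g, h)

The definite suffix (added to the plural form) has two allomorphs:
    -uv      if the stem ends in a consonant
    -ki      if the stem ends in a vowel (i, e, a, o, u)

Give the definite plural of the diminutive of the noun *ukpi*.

ukpibuwrezuv

The last vowel of *ukpi* is /i/, which is a high vowel, so the diminutive suffix is -buw, giving *ukpibuw*.
Since the final consonant of the diminutive form *ukpibuw* is /w/ (labial), it takes -rez, giving *ukpibuwrez*.
The plural form *ukpibuwrez* — final sound /z/ (a consonant) → -uv → *ukpibuwrezuv*.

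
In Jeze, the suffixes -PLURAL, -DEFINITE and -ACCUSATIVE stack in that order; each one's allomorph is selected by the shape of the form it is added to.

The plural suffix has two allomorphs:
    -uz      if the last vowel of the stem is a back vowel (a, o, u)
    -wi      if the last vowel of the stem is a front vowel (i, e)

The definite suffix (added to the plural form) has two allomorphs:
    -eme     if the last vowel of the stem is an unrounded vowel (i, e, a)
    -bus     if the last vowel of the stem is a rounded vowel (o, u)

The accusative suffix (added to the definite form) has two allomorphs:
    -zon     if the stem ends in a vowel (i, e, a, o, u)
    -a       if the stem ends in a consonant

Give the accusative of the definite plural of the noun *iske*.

iskewiemezon

Since the last vowel of *iske* is /e/ (a front vowel), it takes -wi, giving *iskewi*.
The plural form *iskewi* — last vowel /i/ (an unrounded vowel) → -eme → *iskewieme*.
The final sound of the definite form *iskewieme* is /e/, which is a vowel, so the accusative suffix is -zon, giving *iskewiemezon*.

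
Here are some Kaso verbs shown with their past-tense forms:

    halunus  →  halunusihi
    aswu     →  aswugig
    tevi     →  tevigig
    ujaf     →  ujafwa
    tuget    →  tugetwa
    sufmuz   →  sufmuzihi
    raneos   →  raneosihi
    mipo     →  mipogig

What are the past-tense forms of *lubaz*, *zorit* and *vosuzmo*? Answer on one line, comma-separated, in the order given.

lubazihi, zoritwa, vosuzmogig

The alternation tracks the final sound of the stem — -ihi when the stem ends in a sibilant (*halunus*, *sufmuz*, *raneos*); -wa when the stem ends in a non-sibilant consonant (*ujaf*, *tuget*); -gig when the stem ends in a vowel (*aswu*, *tevi*, *mipo*).
*lubaz*: final sound = /z/, a sibilant → -ihi → *lubazihi*.
*zorit*: final sound = /t/, a non-sibilant consonant → -wa → *zoritwa*.
Since the final sound of *vosuzmo* is /o/ (a vowel), it takes -gig, giving *vosuzmogig*.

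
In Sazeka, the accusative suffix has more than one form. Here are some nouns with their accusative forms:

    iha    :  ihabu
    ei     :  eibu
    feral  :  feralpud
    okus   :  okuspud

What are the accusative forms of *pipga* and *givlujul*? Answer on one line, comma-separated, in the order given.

The alternation tracks the final sound of the stem — -pud when the stem ends in a consonant (*feral*, *okus*); -bu when the stem ends in a vowel (*iha*, *ei*).
*pipga* — final sound /a/ (a vowel) → -bu → *pipgabu*.
Since the final sound of *givlujul* is /l/ (a consonant), it takes -pud, giving *givlujulpud*.

pipgabu, givlujulpud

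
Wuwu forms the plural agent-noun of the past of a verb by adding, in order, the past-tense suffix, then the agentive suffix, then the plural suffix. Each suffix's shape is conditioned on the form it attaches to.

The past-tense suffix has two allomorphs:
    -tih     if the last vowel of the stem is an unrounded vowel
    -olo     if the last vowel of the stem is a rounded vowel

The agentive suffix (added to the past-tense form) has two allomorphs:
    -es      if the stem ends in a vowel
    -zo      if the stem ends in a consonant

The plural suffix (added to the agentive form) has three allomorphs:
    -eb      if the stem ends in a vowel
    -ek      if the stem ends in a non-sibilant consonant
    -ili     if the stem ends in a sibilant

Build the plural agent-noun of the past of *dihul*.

*dihul*: last vowel = /u/, a rounded vowel → -olo → *dihulolo*.
The past-tense form *dihulolo*: final sound = /o/, a vowel → -es → *dihuloloes*.
Since the final sound of the agentive form *dihuloloes* is /s/ (a sibilant), it takes -ili, giving *dihuloloesili*.

dihuloloesili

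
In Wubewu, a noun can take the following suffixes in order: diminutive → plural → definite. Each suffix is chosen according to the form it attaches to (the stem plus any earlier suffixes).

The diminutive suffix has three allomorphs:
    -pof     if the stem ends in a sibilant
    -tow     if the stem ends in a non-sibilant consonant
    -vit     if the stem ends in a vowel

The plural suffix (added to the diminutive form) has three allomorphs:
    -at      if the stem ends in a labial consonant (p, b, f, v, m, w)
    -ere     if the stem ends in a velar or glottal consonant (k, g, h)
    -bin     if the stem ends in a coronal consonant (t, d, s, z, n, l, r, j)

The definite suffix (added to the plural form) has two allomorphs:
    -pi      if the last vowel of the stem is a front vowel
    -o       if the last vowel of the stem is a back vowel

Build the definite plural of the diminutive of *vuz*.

The final sound of *vuz* is /z/, which is a sibilant, so the diminutive suffix is -pof, giving *vuzpof*.
The final consonant of the diminutive form *vuzpof* is /f/, which is labial, so the plural suffix is -at, giving *vuzpofat*.
The plural form *vuzpofat*: last vowel = /a/, a back vowel → -o → *vuzpofato*.

vuzpofato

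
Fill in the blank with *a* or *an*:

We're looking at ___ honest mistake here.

The indefinite article is chosen by the initial *sound* of the following word, not its spelling.
*honest* begins with the sound /ɒ/ (silent h) — a vowel sound.
So the article is *an*: We're looking at an honest mistake here.

an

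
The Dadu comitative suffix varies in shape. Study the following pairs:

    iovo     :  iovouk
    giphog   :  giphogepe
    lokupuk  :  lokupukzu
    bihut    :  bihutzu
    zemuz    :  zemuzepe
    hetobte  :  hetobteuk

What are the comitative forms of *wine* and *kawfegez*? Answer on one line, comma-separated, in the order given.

The suffix is conditioned by the final sound: -zu when the stem ends in a voiceless consonant (*lokupuk*, *bihut*); -epe when the stem ends in a voiced consonant (*giphog*, *zemuz*); -uk when the stem ends in a vowel (*iovo*, *hetobte*).
*wine* — final sound /e/ (a vowel) → -uk → *wineuk*.
*kawfegez*: final sound = /z/, a voiced consonant → -epe → *kawfegezepe*.

wineuk, kawfegezepe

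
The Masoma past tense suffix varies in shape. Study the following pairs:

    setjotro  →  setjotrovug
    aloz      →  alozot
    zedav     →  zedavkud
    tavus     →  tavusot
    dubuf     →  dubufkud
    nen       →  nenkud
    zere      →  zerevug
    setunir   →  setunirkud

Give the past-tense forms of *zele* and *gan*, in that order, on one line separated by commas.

The alternation tracks the final sound of the stem — -ot when the stem ends in a sibilant (*aloz*, *tavus*); -kud when the stem ends in a non-sibilant consonant (*zedav*, *dubuf*, *nen*, *setunir*); -vug when the stem ends in a vowel (*setjotro*, *zere*).
The final sound of *zele* is /e/, which is a vowel, so the suffix is -vug, giving *zelevug*.
*gan* — final sound /n/ (a non-sibilant consonant) → -kud → *gankud*.

zelevug, gankud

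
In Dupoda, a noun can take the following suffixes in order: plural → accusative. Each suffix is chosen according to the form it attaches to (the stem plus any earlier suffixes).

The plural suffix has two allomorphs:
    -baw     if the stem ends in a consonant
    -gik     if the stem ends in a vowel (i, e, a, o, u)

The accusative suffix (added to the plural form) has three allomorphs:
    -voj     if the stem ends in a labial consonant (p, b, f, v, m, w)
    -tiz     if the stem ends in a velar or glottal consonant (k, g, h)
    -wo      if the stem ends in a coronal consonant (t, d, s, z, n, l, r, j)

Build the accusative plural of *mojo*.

mojogiktiz

*mojo*: final sound = /o/, a vowel → -gik → *mojogik*.
The plural form *mojogik* — final consonant /k/ (velar/glottal) → -tiz → *mojogiktiz*.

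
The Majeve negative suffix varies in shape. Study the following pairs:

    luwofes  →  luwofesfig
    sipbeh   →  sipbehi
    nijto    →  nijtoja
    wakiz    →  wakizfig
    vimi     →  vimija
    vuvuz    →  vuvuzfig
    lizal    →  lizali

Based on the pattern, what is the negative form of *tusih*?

tusihi

The alternation tracks the final sound of the stem — -fig when the stem ends in a sibilant (*luwofes*, *wakiz*, *vuvuz*); -i when the stem ends in a non-sibilant consonant (*sipbeh*, *lizal*); -ja when the stem ends in a vowel (*nijto*, *vimi*).
Since the final sound of *tusih* is /h/ (a non-sibilant consonant), it takes -i, giving *tusihi*.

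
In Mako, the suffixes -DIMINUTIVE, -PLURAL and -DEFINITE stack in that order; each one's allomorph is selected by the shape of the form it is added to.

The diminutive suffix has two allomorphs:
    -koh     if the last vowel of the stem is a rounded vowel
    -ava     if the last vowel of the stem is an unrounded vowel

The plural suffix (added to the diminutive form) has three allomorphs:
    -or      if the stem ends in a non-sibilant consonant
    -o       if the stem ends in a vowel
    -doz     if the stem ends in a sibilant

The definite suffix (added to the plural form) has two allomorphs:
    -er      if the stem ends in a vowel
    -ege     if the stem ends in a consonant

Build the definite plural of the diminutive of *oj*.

ojkohorege

*oj*: last vowel = /o/, a rounded vowel → -koh → *ojkoh*.
The final sound of the diminutive form *ojkoh* is /h/, which is a non-sibilant consonant, so the plural suffix is -or, giving *ojkohor*.
The plural form *ojkohor* — final sound /r/ (a consonant) → -ege → *ojkohorege*.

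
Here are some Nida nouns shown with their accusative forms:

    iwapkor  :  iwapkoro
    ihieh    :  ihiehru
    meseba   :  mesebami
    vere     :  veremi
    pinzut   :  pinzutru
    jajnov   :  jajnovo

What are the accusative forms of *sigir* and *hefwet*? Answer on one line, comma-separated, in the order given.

sigiro, hefwetru

Looking at the final sound of each stem: -ru when the stem ends in a voiceless consonant (*ihieh*, *pinzut*); -o when the stem ends in a voiced consonant (*iwapkor*, *jajnov*); -mi when the stem ends in a vowel (*meseba*, *vere*).
The final sound of *sigir* is /r/, which is a voiced consonant, so the suffix is -o, giving *sigiro*.
Since the final sound of *hefwet* is /t/ (a voiceless consonant), it takes -ru, giving *hefwetru*.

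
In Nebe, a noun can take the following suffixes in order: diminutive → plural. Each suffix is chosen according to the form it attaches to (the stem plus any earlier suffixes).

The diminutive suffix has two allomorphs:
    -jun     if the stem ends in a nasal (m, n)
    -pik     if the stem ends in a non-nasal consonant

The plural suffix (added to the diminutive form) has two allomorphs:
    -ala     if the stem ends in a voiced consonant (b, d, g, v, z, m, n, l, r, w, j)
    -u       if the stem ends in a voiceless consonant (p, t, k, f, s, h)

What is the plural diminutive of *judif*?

*judif*: final consonant = /f/, non-nasal → -pik → *judifpik*.
The final consonant of the diminutive form *judifpik* is /k/, which is voiceless, so the plural suffix is -u, giving *judifpiku*.

judifpiku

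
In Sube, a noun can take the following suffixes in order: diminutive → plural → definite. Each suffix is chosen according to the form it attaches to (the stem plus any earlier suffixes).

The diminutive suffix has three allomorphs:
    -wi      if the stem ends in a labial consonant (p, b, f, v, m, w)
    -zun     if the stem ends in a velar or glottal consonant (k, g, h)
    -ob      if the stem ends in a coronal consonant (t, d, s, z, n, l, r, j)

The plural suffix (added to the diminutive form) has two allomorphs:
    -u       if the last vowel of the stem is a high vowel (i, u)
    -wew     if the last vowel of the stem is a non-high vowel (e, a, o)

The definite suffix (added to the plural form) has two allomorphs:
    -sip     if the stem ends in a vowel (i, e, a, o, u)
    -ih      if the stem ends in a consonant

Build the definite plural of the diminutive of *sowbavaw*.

sowbavawwiusip

Since the final consonant of *sowbavaw* is /w/ (labial), it takes -wi, giving *sowbavawwi*.
The last vowel of the diminutive form *sowbavawwi* is /i/, which is a high vowel, so the plural suffix is -u, giving *sowbavawwiu*.
The final sound of the plural form *sowbavawwiu* is /u/, which is a vowel, so the definite suffix is -sip, giving *sowbavawwiusip*.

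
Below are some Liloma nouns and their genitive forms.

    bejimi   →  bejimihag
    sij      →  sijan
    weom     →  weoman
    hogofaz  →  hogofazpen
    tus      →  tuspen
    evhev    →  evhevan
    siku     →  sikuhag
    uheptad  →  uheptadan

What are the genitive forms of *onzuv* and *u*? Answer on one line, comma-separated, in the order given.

onzuvan, uhag

The pattern is sibilance of the final sound: -pen when the stem ends in a sibilant (*hogofaz*, *tus*); -an when the stem ends in a non-sibilant consonant (*sij*, *weom*, *evhev*, *uheptad*); -hag when the stem ends in a vowel (*bejimi*, *siku*).
*onzuv* — final sound /v/ (a non-sibilant consonant) → -an → *onzuvan*.
*u*: final sound = /u/, a vowel → -hag → *uhag*.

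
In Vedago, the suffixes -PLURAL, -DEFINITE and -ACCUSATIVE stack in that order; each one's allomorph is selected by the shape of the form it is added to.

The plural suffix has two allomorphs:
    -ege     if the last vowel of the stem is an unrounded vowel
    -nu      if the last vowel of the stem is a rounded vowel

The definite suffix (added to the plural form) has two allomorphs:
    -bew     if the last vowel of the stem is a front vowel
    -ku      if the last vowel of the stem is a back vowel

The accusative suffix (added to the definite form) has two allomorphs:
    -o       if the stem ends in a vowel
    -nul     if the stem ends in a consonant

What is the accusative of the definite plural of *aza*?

azaegebewnul

Since the last vowel of *aza* is /a/ (an unrounded vowel), it takes -ege, giving *azaege*.
The plural form *azaege*: last vowel = /e/, a front vowel → -bew → *azaegebew*.
The definite form *azaegebew* — final sound /w/ (a consonant) → -nul → *azaegebewnul*.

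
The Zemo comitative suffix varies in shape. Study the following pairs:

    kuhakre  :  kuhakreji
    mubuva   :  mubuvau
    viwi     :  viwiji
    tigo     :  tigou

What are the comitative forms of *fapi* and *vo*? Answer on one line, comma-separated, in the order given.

fapiji, vou

Looking at the last vowel of each stem: -ji when the last vowel of the stem is a front vowel (*kuhakre*, *viwi*); -u when the last vowel of the stem is a back vowel (*mubuva*, *tigo*).
*fapi* — last vowel /i/ (a front vowel) → -ji → *fapiji*.
*vo* — last vowel /o/ (a back vowel) → -u → *vou*.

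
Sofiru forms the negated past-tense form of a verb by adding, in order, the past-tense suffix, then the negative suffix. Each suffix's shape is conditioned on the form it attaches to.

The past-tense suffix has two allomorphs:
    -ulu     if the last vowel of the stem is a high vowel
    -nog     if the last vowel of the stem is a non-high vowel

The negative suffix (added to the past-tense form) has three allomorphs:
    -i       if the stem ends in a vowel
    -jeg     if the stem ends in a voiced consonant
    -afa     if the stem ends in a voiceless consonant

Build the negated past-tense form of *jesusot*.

*jesusot* — last vowel /o/ (a non-high vowel) → -nog → *jesusotnog*.
The past-tense form *jesusotnog* — final sound /g/ (a voiced consonant) → -jeg → *jesusotnogjeg*.

jesusotnogjeg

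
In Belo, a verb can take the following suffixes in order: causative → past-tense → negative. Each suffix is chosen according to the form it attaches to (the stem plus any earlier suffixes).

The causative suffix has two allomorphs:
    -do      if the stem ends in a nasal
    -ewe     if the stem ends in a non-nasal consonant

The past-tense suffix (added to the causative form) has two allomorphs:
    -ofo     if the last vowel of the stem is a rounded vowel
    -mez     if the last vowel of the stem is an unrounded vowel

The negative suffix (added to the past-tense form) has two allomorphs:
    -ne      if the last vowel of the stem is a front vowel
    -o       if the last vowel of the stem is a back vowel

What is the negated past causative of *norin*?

norindoofoo

*norin* — final consonant /n/ (a nasal) → -do → *norindo*.
Since the last vowel of the causative form *norindo* is /o/ (a rounded vowel), it takes -ofo, giving *norindoofo*.
The past-tense form *norindoofo* — last vowel /o/ (a back vowel) → -o → *norindoofoo*.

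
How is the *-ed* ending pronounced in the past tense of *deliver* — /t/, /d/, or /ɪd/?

/d/

The stem *deliver* ends in a voiced sound other than /d/.
The -ed suffix is realized as /ɪd/ after /t, d/; as /t/ after other voiceless consonants; and as /d/ after other voiced sounds.
So -ed on *deliver* is pronounced /d/.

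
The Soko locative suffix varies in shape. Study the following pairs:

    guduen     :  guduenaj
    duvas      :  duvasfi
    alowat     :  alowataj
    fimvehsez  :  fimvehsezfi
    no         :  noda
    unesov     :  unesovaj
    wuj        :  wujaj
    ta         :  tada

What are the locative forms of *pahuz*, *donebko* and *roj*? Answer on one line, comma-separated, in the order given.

The suffix is conditioned by the final sound: -fi when the stem ends in a sibilant (*duvas*, *fimvehsez*); -aj when the stem ends in a non-sibilant consonant (*guduen*, *alowat*, *unesov*, *wuj*); -da when the stem ends in a vowel (*no*, *ta*).
Since the final sound of *pahuz* is /z/ (a sibilant), it takes -fi, giving *pahuzfi*.
Since the final sound of *donebko* is /o/ (a vowel), it takes -da, giving *donebkoda*.
*roj* — final sound /j/ (a non-sibilant consonant) → -aj → *rojaj*.

pahuzfi, donebkoda, rojaj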